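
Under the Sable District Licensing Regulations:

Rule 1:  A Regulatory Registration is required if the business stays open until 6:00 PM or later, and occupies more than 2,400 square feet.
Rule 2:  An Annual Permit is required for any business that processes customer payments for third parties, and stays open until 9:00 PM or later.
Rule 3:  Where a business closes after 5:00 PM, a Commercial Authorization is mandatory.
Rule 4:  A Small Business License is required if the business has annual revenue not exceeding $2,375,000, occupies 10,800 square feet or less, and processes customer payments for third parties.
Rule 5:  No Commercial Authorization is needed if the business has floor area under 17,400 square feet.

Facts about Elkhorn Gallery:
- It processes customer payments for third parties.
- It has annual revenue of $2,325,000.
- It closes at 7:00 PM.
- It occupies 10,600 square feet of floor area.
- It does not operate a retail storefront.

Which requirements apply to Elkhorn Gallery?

Rule 1: closes 7:00 PM, after 6:00 PM; floor area 10,600 square feet > 2,400 square feet → Regulatory Registration required.
Rule 2: processes customer payments for third parties; closes 7:00 PM, at/before 9:00 PM → Annual Permit not required.
Rule 3: closes 7:00 PM, after 5:00 PM → Commercial Authorization required.
Rule 4: revenue $2,325,000 ≤ $2,375,000; floor area 10,600 square feet ≤ 10,800 square feet; processes customer payments for third parties → Small Business License required.
Rule 5: floor area 10,600 square feet < 17,400 square feet → exempt from Commercial Authorization.

Regulatory Registration, Small Business License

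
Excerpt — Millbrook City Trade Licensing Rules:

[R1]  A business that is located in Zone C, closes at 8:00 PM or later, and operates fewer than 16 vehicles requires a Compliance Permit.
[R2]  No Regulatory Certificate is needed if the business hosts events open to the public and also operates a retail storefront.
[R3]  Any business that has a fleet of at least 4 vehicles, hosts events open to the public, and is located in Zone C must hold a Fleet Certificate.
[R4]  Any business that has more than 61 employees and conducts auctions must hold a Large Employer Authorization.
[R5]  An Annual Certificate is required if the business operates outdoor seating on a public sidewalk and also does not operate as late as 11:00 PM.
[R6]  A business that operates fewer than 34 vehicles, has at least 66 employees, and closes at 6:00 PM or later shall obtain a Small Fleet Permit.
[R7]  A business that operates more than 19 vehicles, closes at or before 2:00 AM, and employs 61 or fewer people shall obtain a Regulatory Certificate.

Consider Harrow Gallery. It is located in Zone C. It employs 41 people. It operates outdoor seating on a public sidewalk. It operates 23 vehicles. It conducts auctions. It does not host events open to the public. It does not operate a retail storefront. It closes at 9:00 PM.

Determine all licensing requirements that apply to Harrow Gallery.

[R1] is located in Zone C; closes 9:00 PM, after 8:00 PM; vehicles 23 ≥ 16 → Compliance Permit not required.
[R2] does not host events open to the public; does not operate a retail storefront → Regulatory Certificate exemption does not apply.
[R3] vehicles 23 ≥ 4; does not host events open to the public; is located in Zone C → Fleet Certificate not required.
[R4] employees 41 ≤ 61; conducts auctions → Large Employer Authorization not required.
[R5] operates outdoor seating on a public sidewalk; closes 9:00 PM, at/before 11:00 PM → Annual Certificate required.
[R6] vehicles 23 < 34; employees 41 < 66; closes 9:00 PM, after 6:00 PM → Small Fleet Permit not required.
[R7] vehicles 23 > 19; closes 9:00 PM, at/before 2:00 AM; employees 41 ≤ 61 → Regulatory Certificate required.

Annual Certificate, Regulatory Certificate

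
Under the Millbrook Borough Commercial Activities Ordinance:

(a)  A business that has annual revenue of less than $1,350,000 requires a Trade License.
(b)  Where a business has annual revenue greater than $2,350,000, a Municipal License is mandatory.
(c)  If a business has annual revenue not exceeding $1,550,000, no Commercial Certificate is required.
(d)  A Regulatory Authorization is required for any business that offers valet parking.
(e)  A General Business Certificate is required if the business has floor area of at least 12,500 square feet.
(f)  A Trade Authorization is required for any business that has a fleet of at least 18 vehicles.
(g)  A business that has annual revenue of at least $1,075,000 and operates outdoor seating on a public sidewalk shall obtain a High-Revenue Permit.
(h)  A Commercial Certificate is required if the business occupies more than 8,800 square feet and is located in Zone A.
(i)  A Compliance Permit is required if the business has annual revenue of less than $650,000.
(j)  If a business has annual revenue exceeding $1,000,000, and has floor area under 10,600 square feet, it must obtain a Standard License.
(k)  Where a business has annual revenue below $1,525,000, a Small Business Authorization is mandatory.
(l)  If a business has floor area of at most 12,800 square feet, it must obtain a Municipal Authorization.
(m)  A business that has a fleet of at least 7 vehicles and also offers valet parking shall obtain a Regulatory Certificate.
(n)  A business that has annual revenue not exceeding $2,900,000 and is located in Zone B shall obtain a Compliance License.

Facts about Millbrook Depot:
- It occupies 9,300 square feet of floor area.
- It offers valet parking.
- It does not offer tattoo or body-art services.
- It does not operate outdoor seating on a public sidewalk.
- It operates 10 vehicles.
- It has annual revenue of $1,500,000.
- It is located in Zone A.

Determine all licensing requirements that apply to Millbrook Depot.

Municipal Authorization, Regulatory Authorization, Regulatory Certificate, Small Business Authorization, Standard License

(a) revenue $1,500,000 ≥ $1,350,000 → Trade License not required.
(b) revenue $1,500,000 ≤ $2,350,000 → Municipal License not required.
(c) revenue $1,500,000 ≤ $1,550,000 → exempt from Commercial Certificate.
(d) offers valet parking → Regulatory Authorization required.
(e) floor area 9,300 square feet < 12,500 square feet → General Business Certificate not required.
(f) vehicles 10 < 18 → Trade Authorization not required.
(g) revenue $1,500,000 ≥ $1,075,000; does not operate outdoor seating on a public sidewalk → High-Revenue Permit not required.
(h) floor area 9,300 square feet > 8,800 square feet; is located in Zone A → Commercial Certificate required.
(i) revenue $1,500,000 ≥ $650,000 → Compliance Permit not required.
(j) revenue $1,500,000 > $1,000,000; floor area 9,300 square feet < 10,600 square feet → Standard License required.
(k) revenue $1,500,000 < $1,525,000 → Small Business Authorization required.
(l) floor area 9,300 square feet ≤ 12,800 square feet → Municipal Authorization required.
(m) vehicles 10 ≥ 7; offers valet parking → Regulatory Certificate required.
(n) revenue $1,500,000 ≤ $2,900,000; is located in Zone A (not: is located in Zone B) → Compliance License not required.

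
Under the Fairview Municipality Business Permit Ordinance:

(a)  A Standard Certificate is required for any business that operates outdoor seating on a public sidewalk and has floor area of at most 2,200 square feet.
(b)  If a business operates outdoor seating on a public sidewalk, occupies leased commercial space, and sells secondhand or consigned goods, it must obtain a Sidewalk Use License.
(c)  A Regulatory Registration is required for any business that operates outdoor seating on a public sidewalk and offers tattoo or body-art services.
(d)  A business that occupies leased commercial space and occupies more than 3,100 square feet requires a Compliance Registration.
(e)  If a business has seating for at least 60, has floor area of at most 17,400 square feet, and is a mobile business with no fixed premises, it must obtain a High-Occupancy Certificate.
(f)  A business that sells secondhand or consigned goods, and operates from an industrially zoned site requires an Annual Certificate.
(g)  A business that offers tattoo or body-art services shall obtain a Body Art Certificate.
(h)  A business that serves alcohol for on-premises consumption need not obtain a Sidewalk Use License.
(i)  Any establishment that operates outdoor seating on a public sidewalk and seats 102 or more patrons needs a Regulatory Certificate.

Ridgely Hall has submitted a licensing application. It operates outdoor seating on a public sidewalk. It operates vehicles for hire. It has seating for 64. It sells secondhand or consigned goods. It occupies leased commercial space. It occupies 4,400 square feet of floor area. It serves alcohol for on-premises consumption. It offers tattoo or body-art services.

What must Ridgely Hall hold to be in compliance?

(a) operates outdoor seating on a public sidewalk; floor area 4,400 square feet > 2,200 square feet → Standard Certificate not required.
(b) operates outdoor seating on a public sidewalk; occupies leased commercial space; sells secondhand or consigned goods → Sidewalk Use License required.
(c) operates outdoor seating on a public sidewalk; offers tattoo or body-art services → Regulatory Registration required.
(d) occupies leased commercial space; floor area 4,400 square feet > 3,100 square feet → Compliance Registration required.
(e) seating 64 ≥ 60; floor area 4,400 square feet ≤ 17,400 square feet; occupies leased commercial space (not: is a mobile business with no fixed premises) → High-Occupancy Certificate not required.
(f) sells secondhand or consigned goods; occupies leased commercial space (not: operates from an industrially zoned site) → Annual Certificate not required.
(g) offers tattoo or body-art services → Body Art Certificate required.
(h) serves alcohol for on-premises consumption → exempt from Sidewalk Use License.
(i) operates outdoor seating on a public sidewalk; seating 64 < 102 → Regulatory Certificate not required.

Body Art Certificate, Compliance Registration, Regulatory Registration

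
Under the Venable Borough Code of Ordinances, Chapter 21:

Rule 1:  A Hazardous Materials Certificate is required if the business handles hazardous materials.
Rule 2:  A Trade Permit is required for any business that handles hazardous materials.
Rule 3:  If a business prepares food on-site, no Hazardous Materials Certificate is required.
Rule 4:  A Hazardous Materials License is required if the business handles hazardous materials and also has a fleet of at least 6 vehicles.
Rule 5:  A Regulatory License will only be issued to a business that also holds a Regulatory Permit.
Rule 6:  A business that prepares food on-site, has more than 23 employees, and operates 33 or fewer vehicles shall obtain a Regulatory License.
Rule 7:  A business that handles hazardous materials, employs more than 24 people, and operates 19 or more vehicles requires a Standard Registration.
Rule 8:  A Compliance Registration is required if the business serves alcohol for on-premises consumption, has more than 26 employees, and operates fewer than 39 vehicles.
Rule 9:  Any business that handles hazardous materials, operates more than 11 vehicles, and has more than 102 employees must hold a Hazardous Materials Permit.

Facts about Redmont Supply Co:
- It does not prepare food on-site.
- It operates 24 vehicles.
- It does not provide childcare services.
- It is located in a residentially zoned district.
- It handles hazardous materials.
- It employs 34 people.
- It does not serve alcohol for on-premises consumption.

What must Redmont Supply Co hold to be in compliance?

Hazardous Materials Certificate, Hazardous Materials License, Standard Registration, Trade Permit

Rule 1: handles hazardous materials → Hazardous Materials Certificate required.
Rule 2: handles hazardous materials → Trade Permit required.
Rule 3: does not prepare food on-site → Hazardous Materials Certificate exemption does not apply.
Rule 4: handles hazardous materials; vehicles 24 ≥ 6 → Hazardous Materials License required.
Rule 5: Regulatory License is not required → no effect.
Rule 6: does not prepare food on-site; employees 34 > 23; vehicles 24 ≤ 33 → Regulatory License not required.
Rule 7: handles hazardous materials; employees 34 > 24; vehicles 24 ≥ 19 → Standard Registration required.
Rule 8: does not serve alcohol for on-premises consumption; employees 34 > 26; vehicles 24 < 39 → Compliance Registration not required.
Rule 9: handles hazardous materials; vehicles 24 > 11; employees 34 ≤ 102 → Hazardous Materials Permit not required.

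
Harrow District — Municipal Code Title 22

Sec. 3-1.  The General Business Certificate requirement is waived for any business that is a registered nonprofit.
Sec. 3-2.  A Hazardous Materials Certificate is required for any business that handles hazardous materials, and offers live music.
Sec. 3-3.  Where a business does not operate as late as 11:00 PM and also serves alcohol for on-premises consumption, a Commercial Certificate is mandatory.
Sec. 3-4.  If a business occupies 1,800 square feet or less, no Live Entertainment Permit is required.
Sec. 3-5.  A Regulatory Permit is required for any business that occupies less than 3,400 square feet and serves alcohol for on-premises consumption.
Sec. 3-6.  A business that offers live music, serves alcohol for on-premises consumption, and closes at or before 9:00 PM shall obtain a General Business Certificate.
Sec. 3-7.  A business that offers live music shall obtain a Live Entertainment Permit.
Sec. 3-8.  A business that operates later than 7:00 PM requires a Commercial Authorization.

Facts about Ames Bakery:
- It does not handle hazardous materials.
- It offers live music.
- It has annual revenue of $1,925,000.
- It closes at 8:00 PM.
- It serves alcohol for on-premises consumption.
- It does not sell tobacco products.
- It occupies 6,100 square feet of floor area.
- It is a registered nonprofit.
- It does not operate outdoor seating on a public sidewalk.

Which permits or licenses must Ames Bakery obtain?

Sec. 3-1. is a registered nonprofit → exempt from General Business Certificate.
Sec. 3-2. does not handle hazardous materials; offers live music → Hazardous Materials Certificate not required.
Sec. 3-3. closes 8:00 PM, at/before 11:00 PM; serves alcohol for on-premises consumption → Commercial Certificate required.
Sec. 3-4. floor area 6,100 square feet > 1,800 square feet → Live Entertainment Permit exemption does not apply.
Sec. 3-5. floor area 6,100 square feet ≥ 3,400 square feet; serves alcohol for on-premises consumption → Regulatory Permit not required.
Sec. 3-6. offers live music; serves alcohol for on-premises consumption; closes 8:00 PM, at/before 9:00 PM → General Business Certificate required.
Sec. 3-7. offers live music → Live Entertainment Permit required.
Sec. 3-8. closes 8:00 PM, after 7:00 PM → Commercial Authorization required.

Commercial Authorization, Commercial Certificate, Live Entertainment Permit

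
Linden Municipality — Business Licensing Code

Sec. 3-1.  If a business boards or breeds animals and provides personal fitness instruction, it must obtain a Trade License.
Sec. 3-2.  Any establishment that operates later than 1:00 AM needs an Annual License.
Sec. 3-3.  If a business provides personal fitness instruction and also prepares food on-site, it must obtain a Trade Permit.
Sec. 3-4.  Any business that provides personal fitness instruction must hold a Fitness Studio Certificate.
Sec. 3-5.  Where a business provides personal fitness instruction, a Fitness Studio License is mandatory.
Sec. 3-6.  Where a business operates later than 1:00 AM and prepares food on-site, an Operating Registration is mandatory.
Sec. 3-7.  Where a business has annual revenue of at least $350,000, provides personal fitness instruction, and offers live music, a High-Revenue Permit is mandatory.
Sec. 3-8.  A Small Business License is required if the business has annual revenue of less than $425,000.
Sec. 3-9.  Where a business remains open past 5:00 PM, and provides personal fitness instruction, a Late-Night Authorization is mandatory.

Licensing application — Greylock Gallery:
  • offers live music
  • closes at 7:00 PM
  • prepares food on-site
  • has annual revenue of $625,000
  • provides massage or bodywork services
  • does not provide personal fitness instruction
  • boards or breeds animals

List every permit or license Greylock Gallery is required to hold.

Sec. 3-1. boards or breeds animals; does not provide personal fitness instruction → Trade License not required.
Sec. 3-2. closes 7:00 PM, at/before 1:00 AM → Annual License not required.
Sec. 3-3. does not provide personal fitness instruction; prepares food on-site → Trade Permit not required.
Sec. 3-4. does not provide personal fitness instruction → Fitness Studio Certificate not required.
Sec. 3-5. does not provide personal fitness instruction → Fitness Studio License not required.
Sec. 3-6. closes 7:00 PM, at/before 1:00 AM; prepares food on-site → Operating Registration not required.
Sec. 3-7. revenue $625,000 ≥ $350,000; does not provide personal fitness instruction; offers live music → High-Revenue Permit not required.
Sec. 3-8. revenue $625,000 ≥ $425,000 → Small Business License not required.
Sec. 3-9. closes 7:00 PM, after 5:00 PM; does not provide personal fitness instruction → Late-Night Authorization not required.

None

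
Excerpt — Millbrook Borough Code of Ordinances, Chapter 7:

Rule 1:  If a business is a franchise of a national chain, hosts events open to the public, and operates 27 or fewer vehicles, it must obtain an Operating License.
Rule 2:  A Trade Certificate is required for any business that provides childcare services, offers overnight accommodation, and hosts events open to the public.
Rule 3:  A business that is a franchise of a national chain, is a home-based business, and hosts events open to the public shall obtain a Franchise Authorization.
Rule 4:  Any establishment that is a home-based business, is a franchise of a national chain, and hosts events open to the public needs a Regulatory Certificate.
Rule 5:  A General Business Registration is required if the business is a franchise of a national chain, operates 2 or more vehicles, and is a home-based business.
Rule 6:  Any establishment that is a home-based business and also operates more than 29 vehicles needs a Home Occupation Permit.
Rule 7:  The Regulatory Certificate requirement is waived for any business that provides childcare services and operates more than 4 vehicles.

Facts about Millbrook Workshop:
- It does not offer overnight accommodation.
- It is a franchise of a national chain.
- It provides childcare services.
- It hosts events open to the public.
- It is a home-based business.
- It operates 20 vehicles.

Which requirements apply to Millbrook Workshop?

Franchise Authorization, General Business Registration, Operating License

Rule 1: is a franchise of a national chain; hosts events open to the public; vehicles 20 ≤ 27 → Operating License required.
Rule 2: provides childcare services; does not offer overnight accommodation; hosts events open to the public → Trade Certificate not required.
Rule 3: is a franchise of a national chain; is a home-based business; hosts events open to the public → Franchise Authorization required.
Rule 4: is a home-based business; is a franchise of a national chain; hosts events open to the public → Regulatory Certificate required.
Rule 5: is a franchise of a national chain; vehicles 20 ≥ 2; is a home-based business → General Business Registration required.
Rule 6: is a home-based business; vehicles 20 ≤ 29 → Home Occupation Permit not required.
Rule 7: provides childcare services; vehicles 20 > 4 → exempt from Regulatory Certificate.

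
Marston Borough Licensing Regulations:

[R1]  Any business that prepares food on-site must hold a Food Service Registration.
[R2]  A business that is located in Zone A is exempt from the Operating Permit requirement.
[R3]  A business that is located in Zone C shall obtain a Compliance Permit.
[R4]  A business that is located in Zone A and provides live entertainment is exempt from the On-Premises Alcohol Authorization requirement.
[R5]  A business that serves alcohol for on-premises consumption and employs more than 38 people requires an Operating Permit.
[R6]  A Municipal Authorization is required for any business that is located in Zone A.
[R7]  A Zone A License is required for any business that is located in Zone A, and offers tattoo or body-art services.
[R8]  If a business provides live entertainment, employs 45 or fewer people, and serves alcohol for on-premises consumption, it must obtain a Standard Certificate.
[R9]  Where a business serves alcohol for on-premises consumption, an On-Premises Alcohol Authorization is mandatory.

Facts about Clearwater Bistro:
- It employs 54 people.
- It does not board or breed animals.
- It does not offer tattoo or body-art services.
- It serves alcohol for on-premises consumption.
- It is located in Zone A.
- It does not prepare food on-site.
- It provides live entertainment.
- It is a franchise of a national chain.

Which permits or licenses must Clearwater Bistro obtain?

Municipal Authorization

[R1] does not prepare food on-site → Food Service Registration not required.
[R2] is located in Zone A → exempt from Operating Permit.
[R3] is located in Zone A (not: is located in Zone C) → Compliance Permit not required.
[R4] is located in Zone A; provides live entertainment → exempt from On-Premises Alcohol Authorization.
[R5] serves alcohol for on-premises consumption; employees 54 > 38 → Operating Permit required.
[R6] is located in Zone A → Municipal Authorization required.
[R7] is located in Zone A; does not offer tattoo or body-art services → Zone A License not required.
[R8] provides live entertainment; employees 54 > 45; serves alcohol for on-premises consumption → Standard Certificate not required.
[R9] serves alcohol for on-premises consumption → On-Premises Alcohol Authorization required.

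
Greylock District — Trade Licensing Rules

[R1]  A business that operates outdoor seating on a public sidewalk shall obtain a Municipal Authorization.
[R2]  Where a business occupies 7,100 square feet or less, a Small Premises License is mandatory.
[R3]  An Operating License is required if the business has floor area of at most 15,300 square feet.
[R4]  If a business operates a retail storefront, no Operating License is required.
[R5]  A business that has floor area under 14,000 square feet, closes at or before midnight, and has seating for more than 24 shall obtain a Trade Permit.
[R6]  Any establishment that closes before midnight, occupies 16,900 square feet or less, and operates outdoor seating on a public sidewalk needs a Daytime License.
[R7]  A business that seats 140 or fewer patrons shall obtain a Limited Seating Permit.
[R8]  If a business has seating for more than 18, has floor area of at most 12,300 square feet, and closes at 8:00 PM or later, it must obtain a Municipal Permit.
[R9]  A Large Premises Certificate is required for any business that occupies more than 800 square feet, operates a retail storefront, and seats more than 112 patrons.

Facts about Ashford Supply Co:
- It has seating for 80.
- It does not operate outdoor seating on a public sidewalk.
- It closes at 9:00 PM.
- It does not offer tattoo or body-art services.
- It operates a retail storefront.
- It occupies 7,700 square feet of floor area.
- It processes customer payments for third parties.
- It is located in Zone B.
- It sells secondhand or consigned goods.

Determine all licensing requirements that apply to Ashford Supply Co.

Limited Seating Permit, Municipal Permit, Trade Permit

[R1] does not operate outdoor seating on a public sidewalk → Municipal Authorization not required.
[R2] floor area 7,700 square feet > 7,100 square feet → Small Premises License not required.
[R3] floor area 7,700 square feet ≤ 15,300 square feet → Operating License required.
[R4] operates a retail storefront → exempt from Operating License.
[R5] floor area 7,700 square feet < 14,000 square feet; closes 9:00 PM, at/before midnight; seating 80 > 24 → Trade Permit required.
[R6] closes 9:00 PM, at/before midnight; floor area 7,700 square feet ≤ 16,900 square feet; does not operate outdoor seating on a public sidewalk → Daytime License not required.
[R7] seating 80 ≤ 140 → Limited Seating Permit required.
[R8] seating 80 > 18; floor area 7,700 square feet ≤ 12,300 square feet; closes 9:00 PM, after 8:00 PM → Municipal Permit required.
[R9] floor area 7,700 square feet > 800 square feet; operates a retail storefront; seating 80 ≤ 112 → Large Premises Certificate not required.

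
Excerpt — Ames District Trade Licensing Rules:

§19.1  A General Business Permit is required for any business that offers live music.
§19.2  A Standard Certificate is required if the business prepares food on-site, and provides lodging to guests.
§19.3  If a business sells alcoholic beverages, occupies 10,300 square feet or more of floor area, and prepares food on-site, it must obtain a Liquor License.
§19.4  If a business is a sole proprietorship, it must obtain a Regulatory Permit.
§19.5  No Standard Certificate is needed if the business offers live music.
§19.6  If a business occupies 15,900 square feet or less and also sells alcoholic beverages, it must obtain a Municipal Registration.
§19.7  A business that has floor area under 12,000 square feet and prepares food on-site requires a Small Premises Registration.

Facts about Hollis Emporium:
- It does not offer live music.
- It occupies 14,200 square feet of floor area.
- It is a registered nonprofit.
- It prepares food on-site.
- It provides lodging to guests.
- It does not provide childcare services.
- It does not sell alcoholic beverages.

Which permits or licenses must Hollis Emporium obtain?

§19.1 does not offer live music → General Business Permit not required.
§19.2 prepares food on-site; provides lodging to guests → Standard Certificate required.
§19.3 does not sell alcoholic beverages; floor area 14,200 square feet ≥ 10,300 square feet; prepares food on-site → Liquor License not required.
§19.4 is a registered nonprofit (not: is a sole proprietorship) → Regulatory Permit not required.
§19.5 does not offer live music → Standard Certificate exemption does not apply.
§19.6 floor area 14,200 square feet ≤ 15,900 square feet; does not sell alcoholic beverages → Municipal Registration not required.
§19.7 floor area 14,200 square feet ≥ 12,000 square feet; prepares food on-site → Small Premises Registration not required.

Standard Certificate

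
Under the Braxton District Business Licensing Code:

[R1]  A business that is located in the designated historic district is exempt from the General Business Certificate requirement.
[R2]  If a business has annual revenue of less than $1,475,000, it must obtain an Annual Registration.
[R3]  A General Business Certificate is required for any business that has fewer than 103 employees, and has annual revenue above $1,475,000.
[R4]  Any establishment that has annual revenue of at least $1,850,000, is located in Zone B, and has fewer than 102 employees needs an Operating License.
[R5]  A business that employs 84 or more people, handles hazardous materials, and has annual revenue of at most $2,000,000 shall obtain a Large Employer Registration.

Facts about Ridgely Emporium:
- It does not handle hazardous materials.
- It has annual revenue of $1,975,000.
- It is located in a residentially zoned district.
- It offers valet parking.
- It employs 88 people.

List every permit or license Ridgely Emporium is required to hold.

General Business Certificate

[R1] is located in a residentially zoned district (not: is located in the designated historic district) → General Business Certificate exemption does not apply.
[R2] revenue $1,975,000 ≥ $1,475,000 → Annual Registration not required.
[R3] employees 88 < 103; revenue $1,975,000 > $1,475,000 → General Business Certificate required.
[R4] revenue $1,975,000 ≥ $1,850,000; is located in a residentially zoned district (not: is located in Zone B); employees 88 < 102 → Operating License not required.
[R5] employees 88 ≥ 84; does not handle hazardous materials; revenue $1,975,000 ≤ $2,000,000 → Large Employer Registration not required.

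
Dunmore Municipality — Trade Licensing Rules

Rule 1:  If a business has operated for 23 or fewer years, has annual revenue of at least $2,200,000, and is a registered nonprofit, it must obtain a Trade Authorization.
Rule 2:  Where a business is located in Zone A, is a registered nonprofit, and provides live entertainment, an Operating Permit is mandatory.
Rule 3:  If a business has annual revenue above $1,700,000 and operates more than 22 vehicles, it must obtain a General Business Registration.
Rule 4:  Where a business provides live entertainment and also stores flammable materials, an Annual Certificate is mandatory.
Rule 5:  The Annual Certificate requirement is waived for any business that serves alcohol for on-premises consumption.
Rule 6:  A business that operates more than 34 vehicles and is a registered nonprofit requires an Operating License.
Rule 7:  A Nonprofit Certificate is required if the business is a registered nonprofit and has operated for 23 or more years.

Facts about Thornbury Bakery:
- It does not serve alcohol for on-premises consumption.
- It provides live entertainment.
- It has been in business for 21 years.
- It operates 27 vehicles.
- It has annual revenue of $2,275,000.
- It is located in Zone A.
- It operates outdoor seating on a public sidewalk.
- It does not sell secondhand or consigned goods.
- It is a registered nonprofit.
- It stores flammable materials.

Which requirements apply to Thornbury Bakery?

Rule 1: years in business 21 ≤ 23; revenue $2,275,000 ≥ $2,200,000; is a registered nonprofit → Trade Authorization required.
Rule 2: is located in Zone A; is a registered nonprofit; provides live entertainment → Operating Permit required.
Rule 3: revenue $2,275,000 > $1,700,000; vehicles 27 > 22 → General Business Registration required.
Rule 4: provides live entertainment; stores flammable materials → Annual Certificate required.
Rule 5: does not serve alcohol for on-premises consumption → Annual Certificate exemption does not apply.
Rule 6: vehicles 27 ≤ 34; is a registered nonprofit → Operating License not required.
Rule 7: is a registered nonprofit; years in business 21 < 23 → Nonprofit Certificate not required.

Annual Certificate, General Business Registration, Operating Permit, Trade Authorization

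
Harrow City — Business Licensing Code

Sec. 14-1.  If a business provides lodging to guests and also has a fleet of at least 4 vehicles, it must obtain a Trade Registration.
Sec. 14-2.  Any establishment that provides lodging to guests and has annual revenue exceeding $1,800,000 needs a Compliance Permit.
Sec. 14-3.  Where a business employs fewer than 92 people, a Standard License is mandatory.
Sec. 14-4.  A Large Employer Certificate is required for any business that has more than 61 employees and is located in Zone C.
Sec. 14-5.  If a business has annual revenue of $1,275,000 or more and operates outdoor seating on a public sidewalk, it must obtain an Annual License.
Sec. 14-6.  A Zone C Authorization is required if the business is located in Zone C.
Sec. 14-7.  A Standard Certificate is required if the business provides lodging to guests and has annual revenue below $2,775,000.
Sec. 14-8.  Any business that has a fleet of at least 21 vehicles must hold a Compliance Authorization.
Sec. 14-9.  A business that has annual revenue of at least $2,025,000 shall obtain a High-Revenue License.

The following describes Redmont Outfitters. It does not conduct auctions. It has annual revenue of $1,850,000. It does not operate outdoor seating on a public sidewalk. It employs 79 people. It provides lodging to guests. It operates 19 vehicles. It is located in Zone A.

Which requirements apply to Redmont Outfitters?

Compliance Permit, Standard Certificate, Standard License, Trade Registration

Sec. 14-1. provides lodging to guests; vehicles 19 ≥ 4 → Trade Registration required.
Sec. 14-2. provides lodging to guests; revenue $1,850,000 > $1,800,000 → Compliance Permit required.
Sec. 14-3. employees 79 < 92 → Standard License required.
Sec. 14-4. employees 79 > 61; is located in Zone A (not: is located in Zone C) → Large Employer Certificate not required.
Sec. 14-5. revenue $1,850,000 ≥ $1,275,000; does not operate outdoor seating on a public sidewalk → Annual License not required.
Sec. 14-6. is located in Zone A (not: is located in Zone C) → Zone C Authorization not required.
Sec. 14-7. provides lodging to guests; revenue $1,850,000 < $2,775,000 → Standard Certificate required.
Sec. 14-8. vehicles 19 < 21 → Compliance Authorization not required.
Sec. 14-9. revenue $1,850,000 < $2,025,000 → High-Revenue License not required.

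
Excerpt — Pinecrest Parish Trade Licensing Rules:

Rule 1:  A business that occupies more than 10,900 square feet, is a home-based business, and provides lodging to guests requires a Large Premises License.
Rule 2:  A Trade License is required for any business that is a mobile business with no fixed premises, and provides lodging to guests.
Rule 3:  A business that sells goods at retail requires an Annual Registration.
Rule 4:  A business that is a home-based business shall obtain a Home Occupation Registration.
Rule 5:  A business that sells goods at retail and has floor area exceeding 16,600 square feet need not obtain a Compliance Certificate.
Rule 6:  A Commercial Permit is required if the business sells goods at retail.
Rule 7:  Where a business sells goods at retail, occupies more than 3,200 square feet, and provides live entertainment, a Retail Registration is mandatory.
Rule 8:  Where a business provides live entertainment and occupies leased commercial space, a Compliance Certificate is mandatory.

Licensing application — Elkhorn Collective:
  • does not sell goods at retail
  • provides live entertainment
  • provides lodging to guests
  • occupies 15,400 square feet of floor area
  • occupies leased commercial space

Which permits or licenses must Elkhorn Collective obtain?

Compliance Certificate

Rule 1: floor area 15,400 square feet > 10,900 square feet; occupies leased commercial space (not: is a home-based business); provides lodging to guests → Large Premises License not required.
Rule 2: occupies leased commercial space (not: is a mobile business with no fixed premises); provides lodging to guests → Trade License not required.
Rule 3: does not sell goods at retail → Annual Registration not required.
Rule 4: occupies leased commercial space (not: is a home-based business) → Home Occupation Registration not required.
Rule 5: does not sell goods at retail; floor area 15,400 square feet ≤ 16,600 square feet → Compliance Certificate exemption does not apply.
Rule 6: does not sell goods at retail → Commercial Permit not required.
Rule 7: does not sell goods at retail; floor area 15,400 square feet > 3,200 square feet; provides live entertainment → Retail Registration not required.
Rule 8: provides live entertainment; occupies leased commercial space → Compliance Certificate required.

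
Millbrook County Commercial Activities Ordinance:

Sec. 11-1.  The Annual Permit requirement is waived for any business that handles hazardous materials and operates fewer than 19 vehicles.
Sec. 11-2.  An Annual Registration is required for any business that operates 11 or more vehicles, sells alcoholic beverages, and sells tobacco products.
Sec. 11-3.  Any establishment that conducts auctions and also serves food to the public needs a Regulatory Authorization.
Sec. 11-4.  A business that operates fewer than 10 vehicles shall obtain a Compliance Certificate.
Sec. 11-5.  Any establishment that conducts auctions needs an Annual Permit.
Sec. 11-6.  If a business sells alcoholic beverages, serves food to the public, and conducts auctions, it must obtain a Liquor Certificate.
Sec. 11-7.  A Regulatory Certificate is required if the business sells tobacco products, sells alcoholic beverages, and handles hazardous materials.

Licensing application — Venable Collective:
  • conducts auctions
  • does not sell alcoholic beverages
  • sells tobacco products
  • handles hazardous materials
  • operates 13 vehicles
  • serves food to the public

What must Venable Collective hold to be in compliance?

Sec. 11-1. handles hazardous materials; vehicles 13 < 19 → exempt from Annual Permit.
Sec. 11-2. vehicles 13 ≥ 11; does not sell alcoholic beverages; sells tobacco products → Annual Registration not required.
Sec. 11-3. conducts auctions; serves food to the public → Regulatory Authorization required.
Sec. 11-4. vehicles 13 ≥ 10 → Compliance Certificate not required.
Sec. 11-5. conducts auctions → Annual Permit required.
Sec. 11-6. does not sell alcoholic beverages; serves food to the public; conducts auctions → Liquor Certificate not required.
Sec. 11-7. sells tobacco products; does not sell alcoholic beverages; handles hazardous materials → Regulatory Certificate not required.

Regulatory Authorization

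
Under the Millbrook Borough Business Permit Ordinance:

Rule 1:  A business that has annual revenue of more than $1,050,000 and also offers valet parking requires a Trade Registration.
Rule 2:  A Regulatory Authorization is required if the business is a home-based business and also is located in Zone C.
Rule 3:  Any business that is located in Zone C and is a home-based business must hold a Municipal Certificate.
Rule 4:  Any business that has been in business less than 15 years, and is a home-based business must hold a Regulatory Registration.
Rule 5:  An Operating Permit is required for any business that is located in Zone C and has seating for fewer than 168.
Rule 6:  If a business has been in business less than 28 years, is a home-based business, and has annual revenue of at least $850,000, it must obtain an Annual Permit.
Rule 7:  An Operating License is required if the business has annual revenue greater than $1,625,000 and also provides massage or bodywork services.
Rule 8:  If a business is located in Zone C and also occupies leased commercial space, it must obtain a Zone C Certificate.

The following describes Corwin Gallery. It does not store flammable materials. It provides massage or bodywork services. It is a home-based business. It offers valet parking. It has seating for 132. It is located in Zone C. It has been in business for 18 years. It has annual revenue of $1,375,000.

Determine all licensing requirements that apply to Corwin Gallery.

Rule 1: revenue $1,375,000 > $1,050,000; offers valet parking → Trade Registration required.
Rule 2: is a home-based business; is located in Zone C → Regulatory Authorization required.
Rule 3: is located in Zone C; is a home-based business → Municipal Certificate required.
Rule 4: years in business 18 ≥ 15; is a home-based business → Regulatory Registration not required.
Rule 5: is located in Zone C; seating 132 < 168 → Operating Permit required.
Rule 6: years in business 18 < 28; is a home-based business; revenue $1,375,000 ≥ $850,000 → Annual Permit required.
Rule 7: revenue $1,375,000 ≤ $1,625,000; provides massage or bodywork services → Operating License not required.
Rule 8: is located in Zone C; is a home-based business (not: occupies leased commercial space) → Zone C Certificate not required.

Annual Permit, Municipal Certificate, Operating Permit, Regulatory Authorization, Trade Registration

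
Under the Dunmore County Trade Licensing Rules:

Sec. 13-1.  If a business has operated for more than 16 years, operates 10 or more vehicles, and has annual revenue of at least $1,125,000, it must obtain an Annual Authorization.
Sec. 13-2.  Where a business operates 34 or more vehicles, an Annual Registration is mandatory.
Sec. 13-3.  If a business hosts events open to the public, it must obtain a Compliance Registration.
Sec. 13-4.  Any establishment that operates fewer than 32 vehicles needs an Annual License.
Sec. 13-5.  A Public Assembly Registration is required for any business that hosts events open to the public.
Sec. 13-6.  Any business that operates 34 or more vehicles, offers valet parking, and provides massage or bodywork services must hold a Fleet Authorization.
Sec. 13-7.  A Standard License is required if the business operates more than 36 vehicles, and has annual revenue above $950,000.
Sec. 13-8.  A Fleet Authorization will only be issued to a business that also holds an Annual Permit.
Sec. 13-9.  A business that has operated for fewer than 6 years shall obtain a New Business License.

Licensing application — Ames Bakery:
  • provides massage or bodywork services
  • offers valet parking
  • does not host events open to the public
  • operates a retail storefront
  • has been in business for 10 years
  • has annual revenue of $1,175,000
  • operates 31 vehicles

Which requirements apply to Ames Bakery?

Annual License

Sec. 13-1. years in business 10 ≤ 16; vehicles 31 ≥ 10; revenue $1,175,000 ≥ $1,125,000 → Annual Authorization not required.
Sec. 13-2. vehicles 31 < 34 → Annual Registration not required.
Sec. 13-3. does not host events open to the public → Compliance Registration not required.
Sec. 13-4. vehicles 31 < 32 → Annual License required.
Sec. 13-5. does not host events open to the public → Public Assembly Registration not required.
Sec. 13-6. vehicles 31 < 34; offers valet parking; provides massage or bodywork services → Fleet Authorization not required.
Sec. 13-7. vehicles 31 ≤ 36; revenue $1,175,000 > $950,000 → Standard License not required.
Sec. 13-8. Fleet Authorization is not required → no effect.
Sec. 13-9. years in business 10 ≥ 6 → New Business License not required.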